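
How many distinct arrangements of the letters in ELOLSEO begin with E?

Fix E in the first position and arrange the remaining 6 letters.
Those 6 letters have L appearing twice and O appearing twice, giving (6)!/(2!·2!) = 180.

180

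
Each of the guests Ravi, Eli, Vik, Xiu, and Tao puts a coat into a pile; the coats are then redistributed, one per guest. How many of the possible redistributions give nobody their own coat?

This is the derangement count D_5: permutations of 5 items with no fixed point.
By inclusion–exclusion this is Σ_{j=0}^{5} (−1)^j C(5,j)·(5−j)!.
Computing: 120 − 120 + 60 − 20 + 5 − 1 = 44.

44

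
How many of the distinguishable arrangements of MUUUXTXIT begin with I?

Fix I in the first position and arrange the remaining 8 letters.
Those 8 letters have T appearing twice, U appearing 3 times, and X appearing twice, giving (8)!/(3!·2!·2!) = 1680.

1680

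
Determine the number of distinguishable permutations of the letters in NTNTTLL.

NTNTTLL has 7 letters with L appearing twice, N appearing twice, and T appearing 3 times.
The number of distinct arrangements is 7!/(3!·2!·2!) = 5040/24 = 210.

210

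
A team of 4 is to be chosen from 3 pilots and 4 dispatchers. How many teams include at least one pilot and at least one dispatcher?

34

Total 4-person selections from all 7: C(7,4) = 35.
Subtract selections that omit an entire group: no pilots → C(4,4) = 1; no dispatchers → C(3,4) = 0.
Both groups omitted at once is impossible, so 35 − 1 = 34.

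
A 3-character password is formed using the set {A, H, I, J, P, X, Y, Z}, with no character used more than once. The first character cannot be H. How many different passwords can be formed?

The first character has 8−1 = 7 choices (anything except H).
The remaining 2 characters are filled from the other 7 symbols without repetition: 7 × 6 = 42.
Total: 7 × 42 = 294.

294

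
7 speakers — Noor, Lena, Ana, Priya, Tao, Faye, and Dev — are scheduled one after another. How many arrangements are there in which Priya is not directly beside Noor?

Of the 7! = 5040 arrangements, those with Priya and Noor adjacent number 2 × 6! = 1440 (treat the pair as a block with 2 internal orders).
So 5040 − 1440 = 3600 arrangements keep them apart.

3600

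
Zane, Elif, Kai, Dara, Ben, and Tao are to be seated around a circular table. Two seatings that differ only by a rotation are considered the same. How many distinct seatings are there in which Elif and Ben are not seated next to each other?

All circular seatings of 6 people number (5)! = 120.
Seatings with Elif beside Ben: treat them as a block with 2 internal orders, giving 2 × (4)! = 48.
Subtracting, 120 − 48 = 72.

72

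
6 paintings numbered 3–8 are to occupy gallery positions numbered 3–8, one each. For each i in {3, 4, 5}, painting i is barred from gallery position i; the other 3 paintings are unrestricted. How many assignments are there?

426

Let Aᵢ (for i ∈ {3, 4, 5}) be the placements that put painting i in its forbidden gallery position. Any j of these fix j positions, leaving (6−j)! ways to fill the rest, and there are C(3,j) ways to pick which j.
By inclusion–exclusion, the number of valid placements is Σ_{j=0}^{3} (−1)^j C(3,j)·(6−j)!.
Computing: 720 − 360 + 72 − 6 = 426.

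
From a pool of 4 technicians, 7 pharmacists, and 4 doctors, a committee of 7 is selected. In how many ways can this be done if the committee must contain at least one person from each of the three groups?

5768

With no constraint there are C(15,7) = 6435 possible selections.
Selections missing a whole group: no technicians → C(11,7) = 330; no pharmacists → C(8,7) = 8; no doctors → C(11,7) = 330.
Add back selections omitting two groups (i.e. drawn from a single group): C(4,7) + C(7,7) + C(4,7) = 1.
By inclusion–exclusion: 6435 − 668 + 1 = 5768.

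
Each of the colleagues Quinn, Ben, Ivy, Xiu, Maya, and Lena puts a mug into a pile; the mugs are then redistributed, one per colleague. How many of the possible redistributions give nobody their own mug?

265

Let Aᵢ be the assignments in which colleague i gets their own mug. We want the size of the complement of A₁∪…∪A_6.
By inclusion–exclusion this is Σ_{j=0}^{6} (−1)^j C(6,j)·(6−j)!.
Computing: 720 − 720 + 360 − 120 + 30 − 6 + 1 = 265.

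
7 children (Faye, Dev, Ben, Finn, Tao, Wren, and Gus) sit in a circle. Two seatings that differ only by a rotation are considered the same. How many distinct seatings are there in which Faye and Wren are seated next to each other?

Glue Faye and Wren into a block (2 internal orders). Seating 6 units around a circle gives (5)! arrangements.
So 2 × (5)! = 2 × 120 = 240.

240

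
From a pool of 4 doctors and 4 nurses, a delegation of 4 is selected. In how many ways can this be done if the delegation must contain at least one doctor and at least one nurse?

With no constraint there are C(8,4) = 70 possible selections.
Subtract selections that omit an entire group: no doctors → C(4,4) = 1; no nurses → C(4,4) = 1.
Both groups omitted at once is impossible, so 70 − 2 = 68.

68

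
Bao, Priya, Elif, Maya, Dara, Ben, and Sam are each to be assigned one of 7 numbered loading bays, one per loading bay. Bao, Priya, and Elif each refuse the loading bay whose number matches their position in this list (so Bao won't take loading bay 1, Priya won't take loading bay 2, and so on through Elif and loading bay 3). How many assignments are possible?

Let Aᵢ (for i ∈ {1, 2, 3}) be the placements that put person i in their forbidden loading bay. Any j of these fix j positions, leaving (7−j)! ways to fill the rest, and there are C(3,j) ways to pick which j.
By inclusion–exclusion, the number of valid placements is Σ_{j=0}^{3} (−1)^j C(3,j)·(7−j)!.
Computing: 5040 − 2160 + 360 − 24 = 3216.

3216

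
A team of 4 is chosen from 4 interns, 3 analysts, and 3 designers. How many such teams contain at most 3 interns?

209

Split by how many interns are chosen (0 through 3).
Sum: C(4,0)·C(6,4) + C(4,1)·C(6,3) + C(4,2)·C(6,2) + C(4,3)·C(6,1) = 15 + 80 + 90 + 24 = 209.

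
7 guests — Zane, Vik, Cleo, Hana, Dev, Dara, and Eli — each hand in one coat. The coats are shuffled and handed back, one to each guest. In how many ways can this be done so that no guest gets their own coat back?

This is the derangement count D_7: permutations of 7 items with no fixed point.
By inclusion–exclusion this is Σ_{j=0}^{7} (−1)^j C(7,j)·(7−j)!.
Computing: 5040 − 5040 + 2520 − 840 + 210 − 42 + 7 − 1 = 1854.

1854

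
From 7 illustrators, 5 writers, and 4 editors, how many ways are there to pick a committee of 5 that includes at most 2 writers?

3762

Split by how many writers are chosen (0 through 2).
Sum: C(5,0)·C(11,5) + C(5,1)·C(11,4) + C(5,2)·C(11,3) = 462 + 1650 + 1650 = 3762.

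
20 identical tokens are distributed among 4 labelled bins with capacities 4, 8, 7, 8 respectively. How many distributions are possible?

By stars and bars, unrestricted non-negative solutions to x_1+…+x_4 = 20 number C(20+3,3) = 1771.
Subtract solutions that violate a single cap (substitute x_i' = x_i − (cap_i+1)): x_1 ≥ 5 gives C(18,3) = 816; x_2 ≥ 9 gives C(14,3) = 364; x_3 ≥ 8 gives C(15,3) = 455; x_4 ≥ 9 gives C(14,3) = 364. Together 1999.
Add back pairs where two caps are both exceeded: 84 + 120 + 84 + 20 + 10 + 20 = 338.
By inclusion–exclusion the count is 1771 − 1999 + 338 = 110.

110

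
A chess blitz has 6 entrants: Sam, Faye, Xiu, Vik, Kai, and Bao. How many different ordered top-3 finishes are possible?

There are 6 choices for 1st place, 5 for 2nd, and 4 for 3rd.
That gives 6 × 5 × 4 = 120.

120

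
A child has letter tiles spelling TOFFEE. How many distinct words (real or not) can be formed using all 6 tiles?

Letter multiplicities in TOFFEE: E×2, F×2, O×1, T×1.
Dividing 6! = 720 by 2!·2! = 4 for the repeated letters gives 180.

180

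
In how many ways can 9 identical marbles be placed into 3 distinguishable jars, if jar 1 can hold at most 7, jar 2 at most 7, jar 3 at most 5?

By stars and bars, unrestricted non-negative solutions to x_1+…+x_3 = 9 number C(9+2,2) = 55.
Subtract solutions that violate a single cap (substitute x_i' = x_i − (cap_i+1)): x_1 ≥ 8 gives C(3,2) = 3; x_2 ≥ 8 gives C(3,2) = 3; x_3 ≥ 6 gives C(5,2) = 10. Together 16.
No two caps can be exceeded simultaneously, so the pair terms are all 0.
By inclusion–exclusion the count is 55 − 16 + 0 = 39.

39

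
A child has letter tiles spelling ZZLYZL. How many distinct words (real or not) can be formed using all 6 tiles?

The 6 letters of ZZLYZL have repeats: L appearing twice and Z appearing 3 times.
Dividing 6! = 720 by 3!·2! = 12 for the repeated letters gives 60.

60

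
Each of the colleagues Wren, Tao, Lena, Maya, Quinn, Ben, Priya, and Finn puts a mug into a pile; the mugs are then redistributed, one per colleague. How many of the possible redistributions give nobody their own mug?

Count assignments avoiding every fixed point. For any j of the 8 colleagues fixed to their own mug, the other 8−j can be arranged in (8−j)! ways.
By inclusion–exclusion this is Σ_{j=0}^{8} (−1)^j C(8,j)·(8−j)!.
Computing: 40320 − 40320 + 20160 − 6720 + 1680 − 336 + 56 − 8 + 1 = 14833.

14833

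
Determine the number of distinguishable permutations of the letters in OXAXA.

30

The 5 letters of OXAXA have repeats: A appearing twice and X appearing twice.
The number of distinct arrangements is 5!/(2!·2!) = 120/4 = 30.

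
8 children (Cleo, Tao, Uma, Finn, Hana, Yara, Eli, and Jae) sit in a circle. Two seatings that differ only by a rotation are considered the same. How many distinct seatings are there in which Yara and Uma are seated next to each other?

1440

Treat {Yara, Uma} as one unit (2 internal orders) and seat the resulting 7 units around the table: (6)! circular arrangements.
So 2 × (6)! = 2 × 720 = 1440.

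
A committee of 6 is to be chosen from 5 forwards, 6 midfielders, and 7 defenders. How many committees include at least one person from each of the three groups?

15470

Total 6-person selections from all 18: C(18,6) = 18564.
Subtract selections that omit an entire group: no forwards → C(13,6) = 1716; no midfielders → C(12,6) = 924; no defenders → C(11,6) = 462.
Add back selections omitting two groups (i.e. drawn from a single group): C(5,6) + C(6,6) + C(7,6) = 8.
By inclusion–exclusion: 18564 − 3102 + 8 = 15470.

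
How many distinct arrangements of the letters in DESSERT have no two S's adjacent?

900

There are 7!/(2!·2!) = 1260 arrangements of DESSERT in total.
Arrangements with the S's together: treat SS as one letter, giving (6)!/(2!) = 360.
Hence 1260 − 360 = 900.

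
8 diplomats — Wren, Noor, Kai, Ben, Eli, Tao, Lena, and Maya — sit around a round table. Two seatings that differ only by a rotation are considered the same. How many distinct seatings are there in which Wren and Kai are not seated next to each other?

Without the restriction there are (7)! = 5040 seatings.
Seatings with Wren beside Kai: treat them as a block with 2 internal orders, giving 2 × (6)! = 1440.
Subtracting, 5040 − 1440 = 3600.

3600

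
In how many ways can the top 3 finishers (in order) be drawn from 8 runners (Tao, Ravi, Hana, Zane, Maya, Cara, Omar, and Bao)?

There are 8 choices for 1st place, 7 for 2nd, and 6 for 3rd.
That gives 8 × 7 × 6 = 336.

336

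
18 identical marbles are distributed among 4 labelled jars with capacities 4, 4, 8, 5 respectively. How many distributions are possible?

By stars and bars, unrestricted non-negative solutions to x_1+…+x_4 = 18 number C(18+3,3) = 1330.
Subtract solutions that violate a single cap (substitute x_i' = x_i − (cap_i+1)): x_1 ≥ 5 gives C(16,3) = 560; x_2 ≥ 5 gives C(16,3) = 560; x_3 ≥ 9 gives C(12,3) = 220; x_4 ≥ 6 gives C(15,3) = 455. Together 1795.
Add back pairs where two caps are both exceeded: 165 + 35 + 120 + 35 + 120 + 20 = 495.
Subtract triples: 0 + 10 + 0 + 0 = 10.
By inclusion–exclusion the count is 1330 − 1795 + 495 − 10 = 20.

20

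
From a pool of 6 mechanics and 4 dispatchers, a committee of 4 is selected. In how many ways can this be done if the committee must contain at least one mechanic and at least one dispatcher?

Unrestricted: C(10,4) = 210 ways to pick any 4 of the 10.
Subtract selections that omit an entire group: no mechanics → C(4,4) = 1; no dispatchers → C(6,4) = 15.
Both groups omitted at once is impossible, so 210 − 16 = 194.

194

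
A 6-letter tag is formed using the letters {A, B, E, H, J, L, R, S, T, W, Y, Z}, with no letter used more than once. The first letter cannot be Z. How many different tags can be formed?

The first letter has 12−1 = 11 choices (anything except Z).
The remaining 5 letters are filled from the other 11 symbols without repetition: 11 × 10 × 9 × 8 × 7 = 55440.
Total: 11 × 55440 = 609840.

609840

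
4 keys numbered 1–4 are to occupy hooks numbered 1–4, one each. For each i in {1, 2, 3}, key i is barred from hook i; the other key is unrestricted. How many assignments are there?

Let Aᵢ (for i ∈ {1, 2, 3}) be the placements that put key i in its forbidden hook. Any j of these fix j positions, leaving (4−j)! ways to fill the rest, and there are C(3,j) ways to pick which j.
By inclusion–exclusion, the number of valid placements is Σ_{j=0}^{3} (−1)^j C(3,j)·(4−j)!.
Computing: 24 − 18 + 6 − 1 = 11.

11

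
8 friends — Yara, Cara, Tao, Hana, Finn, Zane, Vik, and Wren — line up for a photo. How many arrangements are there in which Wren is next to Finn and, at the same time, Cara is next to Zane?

Treat {Wren,Finn} as one block (2 orders) and {Cara,Zane} as another (2 orders).
That leaves 6 units to arrange: 2 × 2 × 6! = 4 × 720 = 2880.

2880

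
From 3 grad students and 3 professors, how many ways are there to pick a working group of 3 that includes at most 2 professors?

19

Split by how many professors are chosen (0 through 2).
Sum: C(3,0)·C(3,3) + C(3,1)·C(3,2) + C(3,2)·C(3,1) = 1 + 9 + 9 = 19.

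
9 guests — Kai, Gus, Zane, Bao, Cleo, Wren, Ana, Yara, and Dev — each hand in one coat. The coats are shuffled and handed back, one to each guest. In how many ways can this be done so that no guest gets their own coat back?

This is the derangement count D_9: permutations of 9 items with no fixed point.
By inclusion–exclusion this is Σ_{j=0}^{9} (−1)^j C(9,j)·(9−j)!.
Computing: 362880 − 362880 + 181440 − 60480 + 15120 − 3024 + 504 − 72 + 9 − 1 = 133496.

133496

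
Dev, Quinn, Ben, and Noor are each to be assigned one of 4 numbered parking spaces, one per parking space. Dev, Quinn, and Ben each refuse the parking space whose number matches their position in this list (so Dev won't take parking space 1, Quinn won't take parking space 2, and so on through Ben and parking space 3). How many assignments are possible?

11

Let Aᵢ (for i ∈ {1, 2, 3}) be the placements that put person i in their forbidden parking space. Any j of these fix j positions, leaving (4−j)! ways to fill the rest, and there are C(3,j) ways to pick which j.
By inclusion–exclusion, the number of valid placements is Σ_{j=0}^{3} (−1)^j C(3,j)·(4−j)!.
Computing: 24 − 18 + 6 − 1 = 11.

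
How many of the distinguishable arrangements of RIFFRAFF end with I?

Fix I in the last position and arrange the remaining 7 letters.
Those 7 letters have F appearing 4 times and R appearing twice, giving (7)!/(4!·2!) = 105.

105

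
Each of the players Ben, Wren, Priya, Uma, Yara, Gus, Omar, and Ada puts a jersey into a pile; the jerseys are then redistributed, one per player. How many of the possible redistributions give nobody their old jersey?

Let Aᵢ be the assignments in which player i gets their old jersey. We want the size of the complement of A₁∪…∪A_8.
By inclusion–exclusion this is Σ_{j=0}^{8} (−1)^j C(8,j)·(8−j)!.
Computing: 40320 − 40320 + 20160 − 6720 + 1680 − 336 + 56 − 8 + 1 = 14833.

14833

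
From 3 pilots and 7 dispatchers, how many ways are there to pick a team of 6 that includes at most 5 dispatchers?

Split by how many dispatchers are chosen (0 through 5).
Sum: C(7,0)·C(3,6) + C(7,1)·C(3,5) + C(7,2)·C(3,4) + C(7,3)·C(3,3) + C(7,4)·C(3,2) + C(7,5)·C(3,1) = 0 + 0 + 0 + 35 + 105 + 63 = 203.

203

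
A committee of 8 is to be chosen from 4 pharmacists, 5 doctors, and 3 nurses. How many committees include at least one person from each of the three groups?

485

Unrestricted: C(12,8) = 495 ways to pick any 8 of the 12.
Subtract selections that omit an entire group: no pharmacists → C(8,8) = 1; no doctors → C(7,8) = 0; no nurses → C(9,8) = 9.
Add back selections omitting two groups (i.e. drawn from a single group): C(4,8) + C(5,8) + C(3,8) = 0.
By inclusion–exclusion: 495 − 10 + 0 = 485.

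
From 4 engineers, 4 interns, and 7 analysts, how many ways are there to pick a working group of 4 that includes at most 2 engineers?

Split by how many engineers are chosen (0 through 2).
Sum: C(4,0)·C(11,4) + C(4,1)·C(11,3) + C(4,2)·C(11,2) = 330 + 660 + 330 = 1320.

1320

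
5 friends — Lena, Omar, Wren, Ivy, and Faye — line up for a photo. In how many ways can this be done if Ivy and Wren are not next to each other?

72

There are 5! = 120 arrangements in all. If Ivy and Wren are adjacent, merging them into one block gives 2·(4)! = 48 arrangements.
Complementary counting: 120 − 48 = 72.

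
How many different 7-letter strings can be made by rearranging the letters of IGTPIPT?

630

The 7 letters of IGTPIPT have repeats: I appearing twice, P appearing twice, and T appearing twice.
The number of distinct arrangements is 7!/(2!·2!·2!) = 5040/8 = 630.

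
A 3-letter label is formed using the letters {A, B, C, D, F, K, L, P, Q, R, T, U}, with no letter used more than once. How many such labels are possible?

1320

With no repetition, fill the 3 letters in order: 12 choices, then 11, down to 10.
That product is 12 × 11 × 10 = 1320.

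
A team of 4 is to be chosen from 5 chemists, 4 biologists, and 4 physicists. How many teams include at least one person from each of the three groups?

Total 4-person selections from all 13: C(13,4) = 715.
Subtract selections that omit an entire group: no chemists → C(8,4) = 70; no biologists → C(9,4) = 126; no physicists → C(9,4) = 126.
Add back selections omitting two groups (i.e. drawn from a single group): C(5,4) + C(4,4) + C(4,4) = 7.
By inclusion–exclusion: 715 − 322 + 7 = 400.

400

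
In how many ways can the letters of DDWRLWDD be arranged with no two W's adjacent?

Total arrangements of DDWRLWDD: 8!/(4!·2!) = 840.
Arrangements with the W's together: treat WW as one letter, giving (7)!/(4!) = 210.
Subtracting, 840 − 210 = 630 arrangements keep the W's apart.

630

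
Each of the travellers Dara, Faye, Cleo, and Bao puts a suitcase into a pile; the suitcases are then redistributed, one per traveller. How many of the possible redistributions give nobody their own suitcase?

9

This is the derangement count D_4: permutations of 4 items with no fixed point.
By inclusion–exclusion this is Σ_{j=0}^{4} (−1)^j C(4,j)·(4−j)!.
Computing: 24 − 24 + 12 − 4 + 1 = 9.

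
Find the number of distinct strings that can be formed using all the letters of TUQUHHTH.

1680

TUQUHHTH has 8 letters with H appearing 3 times, T appearing twice, and U appearing twice.
The number of distinct arrangements is 8!/(3!·2!·2!) = 40320/24 = 1680.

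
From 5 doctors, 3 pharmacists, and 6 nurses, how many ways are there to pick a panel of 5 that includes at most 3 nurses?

1876

Split by how many nurses are chosen (0 through 3).
Sum: C(6,0)·C(8,5) + C(6,1)·C(8,4) + C(6,2)·C(8,3) + C(6,3)·C(8,2) = 56 + 420 + 840 + 560 = 1876.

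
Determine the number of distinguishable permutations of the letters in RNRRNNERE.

RNRRNNERE has 9 letters with E appearing twice, N appearing 3 times, and R appearing 4 times.
The number of distinct arrangements is 9!/(4!·3!·2!) = 362880/288 = 1260.

1260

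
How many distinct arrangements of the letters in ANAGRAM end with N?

120

With the last slot taken by N, it remains to arrange the other 6 letters (AAGRAM).
Those 6 letters have A appearing 3 times, giving (6)!/(3!) = 120.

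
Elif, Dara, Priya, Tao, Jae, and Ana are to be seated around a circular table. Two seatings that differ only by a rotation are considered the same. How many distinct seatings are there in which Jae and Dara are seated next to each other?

48

Treat {Jae, Dara} as one unit (2 internal orders) and seat the resulting 5 units around the table: (4)! circular arrangements.
So 2 × (4)! = 2 × 24 = 48.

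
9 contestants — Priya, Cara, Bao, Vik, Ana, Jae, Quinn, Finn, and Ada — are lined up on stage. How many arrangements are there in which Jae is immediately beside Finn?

Treat {Jae, Finn} as a single unit. There are 8 units to order, and the pair itself can be ordered 2 ways.
That gives 2 × 8! = 2 × 40320 = 80640.

80640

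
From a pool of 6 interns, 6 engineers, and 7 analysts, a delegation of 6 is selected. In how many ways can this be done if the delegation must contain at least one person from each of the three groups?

22785

Total 6-person selections from all 19: C(19,6) = 27132.
Subtract selections that omit an entire group: no interns → C(13,6) = 1716; no engineers → C(13,6) = 1716; no analysts → C(12,6) = 924.
Add back selections omitting two groups (i.e. drawn from a single group): C(6,6) + C(6,6) + C(7,6) = 9.
By inclusion–exclusion: 27132 − 4356 + 9 = 22785.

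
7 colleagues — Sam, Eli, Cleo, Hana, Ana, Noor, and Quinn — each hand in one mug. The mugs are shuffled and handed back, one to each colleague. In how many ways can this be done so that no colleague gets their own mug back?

1854

Let Aᵢ be the assignments in which colleague i gets their own mug. We want the size of the complement of A₁∪…∪A_7.
By inclusion–exclusion this is Σ_{j=0}^{7} (−1)^j C(7,j)·(7−j)!.
Computing: 5040 − 5040 + 2520 − 840 + 210 − 42 + 7 − 1 = 1854.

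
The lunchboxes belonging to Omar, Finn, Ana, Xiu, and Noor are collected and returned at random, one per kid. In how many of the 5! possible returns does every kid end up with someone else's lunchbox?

This is the derangement count D_5: permutations of 5 items with no fixed point.
By inclusion–exclusion this is Σ_{j=0}^{5} (−1)^j C(5,j)·(5−j)!.
Computing: 120 − 120 + 60 − 20 + 5 − 1 = 44.

44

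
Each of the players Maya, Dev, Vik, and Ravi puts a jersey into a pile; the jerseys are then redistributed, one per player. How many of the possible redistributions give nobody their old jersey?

9

Count assignments avoiding every fixed point. For any j of the 4 players fixed to their old jersey, the other 4−j can be arranged in (4−j)! ways.
By inclusion–exclusion this is Σ_{j=0}^{4} (−1)^j C(4,j)·(4−j)!.
Computing: 24 − 24 + 12 − 4 + 1 = 9.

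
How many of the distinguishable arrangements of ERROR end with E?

Fix E in the last position and arrange the remaining 4 letters.
Those 4 letters have R appearing 3 times, giving (4)!/(3!) = 4.

4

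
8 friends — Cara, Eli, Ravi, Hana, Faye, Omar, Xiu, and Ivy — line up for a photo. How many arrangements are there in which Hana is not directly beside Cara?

There are 8! = 40320 arrangements in all. If Hana and Cara are adjacent, merging them into one block gives 2·(7)! = 10080 arrangements.
So 40320 − 10080 = 30240 arrangements keep them apart.

30240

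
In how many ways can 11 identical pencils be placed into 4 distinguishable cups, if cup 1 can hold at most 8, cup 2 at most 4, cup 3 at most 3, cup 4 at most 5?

Without the upper bounds there are C(14,3) = 364 ways to split 11 among 4 cups.
Subtract solutions that violate a single cap (substitute x_i' = x_i − (cap_i+1)): x_1 ≥ 9 gives C(5,3) = 10; x_2 ≥ 5 gives C(9,3) = 84; x_3 ≥ 4 gives C(10,3) = 120; x_4 ≥ 6 gives C(8,3) = 56. Together 270.
Add back pairs where two caps are both exceeded: 0 + 0 + 0 + 10 + 1 + 4 = 15.
By inclusion–exclusion the count is 364 − 270 + 15 = 109.

109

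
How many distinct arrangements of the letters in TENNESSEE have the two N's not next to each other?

Total arrangements of TENNESSEE: 9!/(4!·2!·2!) = 3780.
Arrangements with the N's together: treat NN as one letter, giving (8)!/(4!·2!) = 840.
Hence 3780 − 840 = 2940.

2940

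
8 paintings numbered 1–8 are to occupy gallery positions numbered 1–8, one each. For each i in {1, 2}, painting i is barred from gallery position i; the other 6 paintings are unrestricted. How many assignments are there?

30960

Let Aᵢ (for i ∈ {1, 2}) be the placements that put painting i in its forbidden gallery position. Any j of these fix j positions, leaving (8−j)! ways to fill the rest, and there are C(2,j) ways to pick which j.
By inclusion–exclusion, the number of valid placements is Σ_{j=0}^{2} (−1)^j C(2,j)·(8−j)!.
Computing: 40320 − 10080 + 720 = 30960.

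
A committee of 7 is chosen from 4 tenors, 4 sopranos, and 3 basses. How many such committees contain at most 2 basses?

Split by how many basses are chosen (0 through 2).
Sum: C(3,0)·C(8,7) + C(3,1)·C(8,6) + C(3,2)·C(8,5) = 8 + 84 + 168 = 260.

260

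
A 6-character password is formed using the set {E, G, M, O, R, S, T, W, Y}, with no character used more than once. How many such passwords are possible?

This is a permutation of 6 out of 9: P(9,6) = 9!/3!.
9 × 8 × 7 × 6 × 5 × 4 = 60480.

60480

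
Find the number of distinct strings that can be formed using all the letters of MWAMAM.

60

MWAMAM has 6 letters with A appearing twice and M appearing 3 times.
So there are 6! / (3!·2!) = 60 distinguishable arrangements.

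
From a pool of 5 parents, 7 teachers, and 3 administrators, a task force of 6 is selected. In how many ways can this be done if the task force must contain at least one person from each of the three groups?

Unrestricted: C(15,6) = 5005 ways to pick any 6 of the 15.
Selections missing a whole group: no parents → C(10,6) = 210; no teachers → C(8,6) = 28; no administrators → C(12,6) = 924.
Add back selections omitting two groups (i.e. drawn from a single group): C(5,6) + C(7,6) + C(3,6) = 7.
By inclusion–exclusion: 5005 − 1162 + 7 = 3850.

3850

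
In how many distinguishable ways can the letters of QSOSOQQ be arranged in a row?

210

QSOSOQQ has 7 letters with O appearing twice, Q appearing 3 times, and S appearing twice.
The number of distinct arrangements is 7!/(3!·2!·2!) = 5040/24 = 210.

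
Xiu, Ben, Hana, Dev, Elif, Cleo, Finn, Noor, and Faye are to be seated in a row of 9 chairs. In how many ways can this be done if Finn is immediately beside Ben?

Glue Finn and Ben into one block (2 internal orders), leaving 8 units to arrange in a row.
That gives 2 × 8! = 2 × 40320 = 80640.

80640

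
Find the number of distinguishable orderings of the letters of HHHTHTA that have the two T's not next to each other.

75

Total arrangements of HHHTHTA: 7!/(4!·2!) = 105.
If the two T's are adjacent, glue them into one block, leaving 6 items to arrange: (6)!/(4!) = 30 ways.
Hence 105 − 30 = 75.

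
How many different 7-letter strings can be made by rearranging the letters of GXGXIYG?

Letter multiplicities in GXGXIYG: G×3, I×1, X×2, Y×1.
Dividing 7! = 5040 by 3!·2! = 12 for the repeated letters gives 420.

420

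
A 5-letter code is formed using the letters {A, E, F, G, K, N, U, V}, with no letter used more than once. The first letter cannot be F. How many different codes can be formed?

The first letter has 8−1 = 7 choices (anything except F).
The remaining 4 letters are filled from the other 7 symbols without repetition: 7 × 6 × 5 × 4 = 840.
Total: 7 × 840 = 5880.

5880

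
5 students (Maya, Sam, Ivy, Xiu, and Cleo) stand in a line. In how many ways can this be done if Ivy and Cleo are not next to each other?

Of the 5! = 120 arrangements, those with Ivy and Cleo adjacent number 2 × 4! = 48 (treat the pair as a block with 2 internal orders).
Complementary counting: 120 − 48 = 72.

72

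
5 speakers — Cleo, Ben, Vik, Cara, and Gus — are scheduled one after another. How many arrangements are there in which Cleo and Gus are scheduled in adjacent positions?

48

Treat {Cleo, Gus} as a single unit. There are 4 units to order, and the pair itself can be ordered 2 ways.
That gives 2 × 4! = 2 × 24 = 48.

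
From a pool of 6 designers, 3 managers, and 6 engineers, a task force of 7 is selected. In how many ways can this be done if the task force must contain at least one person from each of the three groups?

5571

With no constraint there are C(15,7) = 6435 possible selections.
Selections missing a whole group: no designers → C(9,7) = 36; no managers → C(12,7) = 792; no engineers → C(9,7) = 36.
Add back selections omitting two groups (i.e. drawn from a single group): C(6,7) + C(3,7) + C(6,7) = 0.
By inclusion–exclusion: 6435 − 864 + 0 = 5571.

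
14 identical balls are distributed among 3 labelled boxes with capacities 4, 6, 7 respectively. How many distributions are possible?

By stars and bars, unrestricted non-negative solutions to x_1+…+x_3 = 14 number C(14+2,2) = 120.
Subtract solutions that violate a single cap (substitute x_i' = x_i − (cap_i+1)): x_1 ≥ 5 gives C(11,2) = 55; x_2 ≥ 7 gives C(9,2) = 36; x_3 ≥ 8 gives C(8,2) = 28. Together 119.
Add back pairs where two caps are both exceeded: 6 + 3 + 0 = 9.
By inclusion–exclusion the count is 120 − 119 + 9 = 10.

10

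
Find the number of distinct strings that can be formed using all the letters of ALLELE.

60

The 6 letters of ALLELE have repeats: E appearing twice and L appearing 3 times.
Dividing 6! = 720 by 3!·2! = 12 for the repeated letters gives 60.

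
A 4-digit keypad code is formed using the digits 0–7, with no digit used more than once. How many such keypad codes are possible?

Choose and order 4 of the 8 symbols: the first digit has 8 options, the next 7, then 6, 5.
8 × 7 × 6 × 5 = 1680.

1680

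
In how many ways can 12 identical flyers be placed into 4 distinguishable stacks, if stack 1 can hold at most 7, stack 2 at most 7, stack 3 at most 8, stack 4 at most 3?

202

Without the upper bounds there are C(15,3) = 455 ways to split 12 among 4 stacks.
Subtract solutions that violate a single cap (substitute x_i' = x_i − (cap_i+1)): x_1 ≥ 8 gives C(7,3) = 35; x_2 ≥ 8 gives C(7,3) = 35; x_3 ≥ 9 gives C(6,3) = 20; x_4 ≥ 4 gives C(11,3) = 165. Together 255.
Add back pairs where two caps are both exceeded: 0 + 0 + 1 + 0 + 1 + 0 = 2.
By inclusion–exclusion the count is 455 − 255 + 2 = 202.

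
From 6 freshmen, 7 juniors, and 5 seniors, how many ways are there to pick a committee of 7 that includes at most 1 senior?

Split by how many seniors are chosen (0 through 1).
Sum: C(5,0)·C(13,7) + C(5,1)·C(13,6) = 1716 + 8580 = 10296.

10296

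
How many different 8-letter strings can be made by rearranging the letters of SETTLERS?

Letter multiplicities in SETTLERS: E×2, L×1, R×1, S×2, T×2.
Dividing 8! = 40320 by 2!·2!·2! = 8 for the repeated letters gives 5040.

5040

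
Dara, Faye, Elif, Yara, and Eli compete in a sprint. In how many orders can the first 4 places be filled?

There are 5 choices for 1st place, 4 for 2nd, and so on down to 2 for position 4.
That gives 5 × 4 × 3 × 2 = 120.

120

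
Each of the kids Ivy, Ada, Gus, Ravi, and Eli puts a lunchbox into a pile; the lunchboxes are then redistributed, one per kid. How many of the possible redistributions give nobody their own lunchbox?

This is the derangement count D_5: permutations of 5 items with no fixed point.
By inclusion–exclusion this is Σ_{j=0}^{5} (−1)^j C(5,j)·(5−j)!.
Computing: 120 − 120 + 60 − 20 + 5 − 1 = 44.

44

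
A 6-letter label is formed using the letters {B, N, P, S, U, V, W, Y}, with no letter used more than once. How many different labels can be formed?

With no repetition, fill the 6 letters in order: 8 choices, then 7, down to 3.
That product is 8 × 7 × 6 × 5 × 4 × 3 = 20160.

20160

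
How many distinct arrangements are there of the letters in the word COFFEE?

180

COFFEE has 6 letters with E appearing twice and F appearing twice.
Dividing 6! = 720 by 2!·2! = 4 for the repeated letters gives 180.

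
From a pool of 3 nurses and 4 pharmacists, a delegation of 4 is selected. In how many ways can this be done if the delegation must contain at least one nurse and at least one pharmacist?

Unrestricted: C(7,4) = 35 ways to pick any 4 of the 7.
Subtract selections that omit an entire group: no nurses → C(4,4) = 1; no pharmacists → C(3,4) = 0.
Both groups omitted at once is impossible, so 35 − 1 = 34.

34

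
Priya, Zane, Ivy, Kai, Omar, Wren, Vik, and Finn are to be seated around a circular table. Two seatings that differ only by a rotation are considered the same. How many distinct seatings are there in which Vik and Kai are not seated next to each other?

Without the restriction there are (7)! = 5040 seatings.
Those with Vik next to Kai: fuse the pair into one unit and seat 7 units around a circle — 2·(6)! = 1440.
Subtracting, 5040 − 1440 = 3600.

3600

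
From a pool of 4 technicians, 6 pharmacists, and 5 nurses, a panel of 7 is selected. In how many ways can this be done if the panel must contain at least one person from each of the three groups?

5949

Total 7-person selections from all 15: C(15,7) = 6435.
Subtract selections that omit an entire group: no technicians → C(11,7) = 330; no pharmacists → C(9,7) = 36; no nurses → C(10,7) = 120.
Add back selections omitting two groups (i.e. drawn from a single group): C(4,7) + C(6,7) + C(5,7) = 0.
By inclusion–exclusion: 6435 − 486 + 0 = 5949.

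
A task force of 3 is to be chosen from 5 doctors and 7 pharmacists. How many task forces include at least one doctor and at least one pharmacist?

Total 3-person selections from all 12: C(12,3) = 220.
Selections missing a whole group: no doctors → C(7,3) = 35; no pharmacists → C(5,3) = 10.
Both groups omitted at once is impossible, so 220 − 45 = 175.

175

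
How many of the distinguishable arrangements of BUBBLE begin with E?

20

With the first slot taken by E, it remains to arrange the other 5 letters (BUBBL).
Those 5 letters have B appearing 3 times, giving (5)!/(3!) = 20.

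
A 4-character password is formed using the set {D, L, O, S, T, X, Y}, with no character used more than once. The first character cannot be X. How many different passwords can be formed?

The first character has 7−1 = 6 choices (anything except X).
The remaining 3 characters are filled from the other 6 symbols without repetition: 6 × 5 × 4 = 120.
Total: 6 × 120 = 720.

720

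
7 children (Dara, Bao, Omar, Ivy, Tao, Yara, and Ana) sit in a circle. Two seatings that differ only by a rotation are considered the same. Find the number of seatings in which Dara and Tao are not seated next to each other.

480

All circular seatings of 7 people number (6)! = 720.
Seatings with Dara beside Tao: treat them as a block with 2 internal orders, giving 2 × (5)! = 240.
Subtracting, 720 − 240 = 480.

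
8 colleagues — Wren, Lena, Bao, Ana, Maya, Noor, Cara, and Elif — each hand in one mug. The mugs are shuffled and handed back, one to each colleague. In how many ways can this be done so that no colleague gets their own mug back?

14833

This is the derangement count D_8: permutations of 8 items with no fixed point.
By inclusion–exclusion this is Σ_{j=0}^{8} (−1)^j C(8,j)·(8−j)!.
Computing: 40320 − 40320 + 20160 − 6720 + 1680 − 336 + 56 − 8 + 1 = 14833.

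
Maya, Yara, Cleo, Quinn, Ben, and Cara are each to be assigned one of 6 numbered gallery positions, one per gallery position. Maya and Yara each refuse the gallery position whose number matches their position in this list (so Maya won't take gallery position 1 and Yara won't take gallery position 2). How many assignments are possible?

504

Let Aᵢ (for i ∈ {1, 2}) be the placements that put person i in their forbidden gallery position. Any j of these fix j positions, leaving (6−j)! ways to fill the rest, and there are C(2,j) ways to pick which j.
By inclusion–exclusion, the number of valid placements is Σ_{j=0}^{2} (−1)^j C(2,j)·(6−j)!.
Computing: 720 − 240 + 24 = 504.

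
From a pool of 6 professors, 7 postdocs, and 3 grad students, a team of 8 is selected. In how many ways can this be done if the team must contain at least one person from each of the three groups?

Unrestricted: C(16,8) = 12870 ways to pick any 8 of the 16.
Selections missing a whole group: no professors → C(10,8) = 45; no postdocs → C(9,8) = 9; no grad students → C(13,8) = 1287.
Add back selections omitting two groups (i.e. drawn from a single group): C(6,8) + C(7,8) + C(3,8) = 0.
By inclusion–exclusion: 12870 − 1341 + 0 = 11529.

11529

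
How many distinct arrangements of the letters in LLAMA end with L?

12

Fix L in the last position and arrange the remaining 4 letters.
Those 4 letters have A appearing twice, giving (4)!/(2!) = 12.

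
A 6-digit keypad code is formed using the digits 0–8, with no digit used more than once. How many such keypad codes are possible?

With no repetition, fill the 6 digits in order: 9 choices, then 8, down to 4.
9 × 8 × 7 × 6 × 5 × 4 = 60480.

60480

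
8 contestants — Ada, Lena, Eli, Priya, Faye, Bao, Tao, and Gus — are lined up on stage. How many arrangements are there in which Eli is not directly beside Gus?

Of the 8! = 40320 arrangements, those with Eli and Gus adjacent number 2 × 7! = 10080 (treat the pair as a block with 2 internal orders).
Complementary counting: 40320 − 10080 = 30240.

30240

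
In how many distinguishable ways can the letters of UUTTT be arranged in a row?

10

UUTTT has 5 letters with T appearing 3 times and U appearing twice.
So there are 5! / (3!·2!) = 10 distinguishable arrangements.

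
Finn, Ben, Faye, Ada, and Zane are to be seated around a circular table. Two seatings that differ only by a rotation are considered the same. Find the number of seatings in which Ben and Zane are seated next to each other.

12

Glue Ben and Zane into a block (2 internal orders). Seating 4 units around a circle gives (3)! arrangements.
So 2 × (3)! = 2 × 6 = 12.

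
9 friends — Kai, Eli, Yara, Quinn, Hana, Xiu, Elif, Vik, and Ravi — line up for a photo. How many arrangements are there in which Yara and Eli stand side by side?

Glue Yara and Eli into one block (2 internal orders), leaving 8 units to arrange in a row.
That gives 2 × 8! = 2 × 40320 = 80640.

80640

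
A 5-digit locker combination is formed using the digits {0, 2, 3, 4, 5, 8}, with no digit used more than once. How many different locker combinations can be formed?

Choose and order 5 of the 6 symbols: the first digit has 6 options, the next 5, and so on down to 2.
6 × 5 × 4 × 3 × 2 = 720.

720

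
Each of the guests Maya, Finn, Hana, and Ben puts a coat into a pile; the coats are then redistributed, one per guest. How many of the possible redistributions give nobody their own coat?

9

This is the derangement count D_4: permutations of 4 items with no fixed point.
By inclusion–exclusion this is Σ_{j=0}^{4} (−1)^j C(4,j)·(4−j)!.
Computing: 24 − 24 + 12 − 4 + 1 = 9.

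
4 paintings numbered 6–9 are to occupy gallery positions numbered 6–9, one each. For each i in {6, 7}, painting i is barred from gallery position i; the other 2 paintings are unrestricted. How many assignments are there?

Let Aᵢ (for i ∈ {6, 7}) be the placements that put painting i in its forbidden gallery position. Any j of these fix j positions, leaving (4−j)! ways to fill the rest, and there are C(2,j) ways to pick which j.
By inclusion–exclusion, the number of valid placements is Σ_{j=0}^{2} (−1)^j C(2,j)·(4−j)!.
Computing: 24 − 12 + 2 = 14.

14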